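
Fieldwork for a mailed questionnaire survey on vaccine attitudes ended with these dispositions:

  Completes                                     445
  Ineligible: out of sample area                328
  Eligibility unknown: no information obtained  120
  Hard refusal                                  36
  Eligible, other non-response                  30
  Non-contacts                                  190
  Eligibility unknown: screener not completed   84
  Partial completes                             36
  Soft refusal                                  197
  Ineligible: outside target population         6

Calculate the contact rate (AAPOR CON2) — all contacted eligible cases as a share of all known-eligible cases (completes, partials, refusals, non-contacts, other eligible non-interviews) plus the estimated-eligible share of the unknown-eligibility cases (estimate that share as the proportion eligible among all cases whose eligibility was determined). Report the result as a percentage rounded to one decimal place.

68.6%

Declined to participate = 36 + 197 = 233
Undetermined eligibility = 84 + 120 = 204
Screened out, ineligible = 6 + 328 = 334
Num: 445 + 36 + 233 + 30 = 744
Determined eligible: 445 + 36 + 233 + 190 + 30 = 934
e = 934 / (934 + 334) = 934 / 1268 = 0.7366
Estimated eligible among unknowns: 0.7366 × 204 = 150.27
Base: 934 + 150.27 = 1084.27
CON2 = 744 / 1084.27 = 0.6862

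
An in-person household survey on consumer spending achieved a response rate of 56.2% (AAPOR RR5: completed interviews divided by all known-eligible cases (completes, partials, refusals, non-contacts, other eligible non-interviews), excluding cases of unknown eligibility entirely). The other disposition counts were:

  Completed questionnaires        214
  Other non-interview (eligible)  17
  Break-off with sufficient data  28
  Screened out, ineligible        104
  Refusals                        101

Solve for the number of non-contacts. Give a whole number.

21

RR5 = 214 / D = 0.562
D = 214 / 0.562 = 380.8
Remaining denominator categories sum to 360
non-contacts = 380.8 − 360 ≈ 21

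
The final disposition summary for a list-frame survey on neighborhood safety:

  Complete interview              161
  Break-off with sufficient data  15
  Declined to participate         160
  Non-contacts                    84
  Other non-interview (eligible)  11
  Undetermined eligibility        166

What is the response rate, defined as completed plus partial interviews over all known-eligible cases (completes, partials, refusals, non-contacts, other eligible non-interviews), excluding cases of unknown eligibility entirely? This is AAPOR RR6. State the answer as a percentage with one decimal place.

Numerator = 161 + 15 = 176
Denom = 161 + 15 + 160 + 84 + 11 = 431
RR6 = 176 / 431 = 0.4084

40.8%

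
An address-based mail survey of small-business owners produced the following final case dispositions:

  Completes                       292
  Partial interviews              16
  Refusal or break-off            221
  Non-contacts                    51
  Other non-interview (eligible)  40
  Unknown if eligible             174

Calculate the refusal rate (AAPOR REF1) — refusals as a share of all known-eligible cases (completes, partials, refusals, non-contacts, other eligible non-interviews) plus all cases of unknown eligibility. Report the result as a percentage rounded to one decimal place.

Top → 221
Denom → 292 + 16 + 221 + 51 + 40 + 174 = 794
REF1 = 221 / 794 = 0.2783

27.8%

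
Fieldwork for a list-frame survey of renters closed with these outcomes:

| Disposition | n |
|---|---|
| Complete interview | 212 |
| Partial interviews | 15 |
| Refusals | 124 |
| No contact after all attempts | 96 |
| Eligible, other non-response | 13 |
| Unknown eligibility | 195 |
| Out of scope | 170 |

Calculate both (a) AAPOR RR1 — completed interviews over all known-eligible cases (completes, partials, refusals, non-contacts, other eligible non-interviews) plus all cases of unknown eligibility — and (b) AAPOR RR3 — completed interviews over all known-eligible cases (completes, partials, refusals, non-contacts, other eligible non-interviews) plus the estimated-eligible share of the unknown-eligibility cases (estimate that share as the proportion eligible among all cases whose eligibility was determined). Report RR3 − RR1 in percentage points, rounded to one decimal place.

Numerator = 212
Denom = 212 + 15 + 124 + 96 + 13 + 195 = 655
RR1 = 212 / 655 = 0.3237
Eligible (known) = 212 + 15 + 124 + 96 + 13 = 460
e = 460 / (460 + 170) = 460 / 630 = 0.7302
e × U = 0.7302 × 195 = 142.39
Denom = 460 + 142.39 = 602.39
RR3 = 212 / 602.39 = 0.3519
Difference = 35.19 − 32.37 = 2.82 percentage points

2.8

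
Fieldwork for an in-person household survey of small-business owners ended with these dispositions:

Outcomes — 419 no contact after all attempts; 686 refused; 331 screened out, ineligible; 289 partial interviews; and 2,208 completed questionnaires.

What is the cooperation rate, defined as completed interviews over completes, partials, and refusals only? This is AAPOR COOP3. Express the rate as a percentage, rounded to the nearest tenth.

69.4%

Num → 2208
Denom → 2208 + 289 + 686 = 3183
COOP3 = 2208 / 3183 = 0.6937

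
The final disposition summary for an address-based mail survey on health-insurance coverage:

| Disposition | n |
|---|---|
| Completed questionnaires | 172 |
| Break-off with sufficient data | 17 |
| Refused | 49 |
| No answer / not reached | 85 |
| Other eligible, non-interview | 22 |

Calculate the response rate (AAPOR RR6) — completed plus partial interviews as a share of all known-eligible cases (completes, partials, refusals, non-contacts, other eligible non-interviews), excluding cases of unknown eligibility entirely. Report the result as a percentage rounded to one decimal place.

54.8%

Numerator = 172 + 17 = 189
Denominator = 172 + 17 + 49 + 85 + 22 = 345
RR6 = 189 / 345 = 0.5478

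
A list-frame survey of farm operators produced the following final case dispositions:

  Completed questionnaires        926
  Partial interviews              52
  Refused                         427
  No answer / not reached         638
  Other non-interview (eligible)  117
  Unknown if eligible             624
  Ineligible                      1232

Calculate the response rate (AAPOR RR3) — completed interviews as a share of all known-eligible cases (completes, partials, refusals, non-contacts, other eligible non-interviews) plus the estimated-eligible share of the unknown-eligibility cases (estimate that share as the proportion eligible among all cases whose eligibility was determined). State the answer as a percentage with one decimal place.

36.2%

Top → 926
Determined eligible → 926 + 52 + 427 + 638 + 117 = 2160
e = 2160 / (2160 + 1232) = 2160 / 3392 = 0.6368
e × U → 0.6368 × 624 = 397.36
Denominator → 2160 + 397.36 = 2557.36
RR3 = 926 / 2557.36 = 0.3621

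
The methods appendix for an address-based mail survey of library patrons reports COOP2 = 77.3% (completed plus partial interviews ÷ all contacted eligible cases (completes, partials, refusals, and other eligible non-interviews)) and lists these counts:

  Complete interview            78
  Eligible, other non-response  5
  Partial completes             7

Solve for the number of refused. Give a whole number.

20

Top: 78 + 7 = 85
COOP2 = 85 / D = 0.773
D = 85 / 0.773 = 110.0
Rest of base = 90
refused = 110.0 − 90 ≈ 20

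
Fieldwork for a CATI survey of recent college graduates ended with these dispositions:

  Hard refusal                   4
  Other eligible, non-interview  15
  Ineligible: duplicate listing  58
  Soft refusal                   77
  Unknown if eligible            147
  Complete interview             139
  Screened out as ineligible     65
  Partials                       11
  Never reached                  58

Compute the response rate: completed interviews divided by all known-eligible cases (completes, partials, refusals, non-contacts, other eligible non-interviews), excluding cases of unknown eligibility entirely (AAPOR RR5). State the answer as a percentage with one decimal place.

45.7%

Declined to participate = 4 + 77 = 81
Not eligible = 65 + 58 = 123
Top → 139
Denominator → 139 + 11 + 81 + 58 + 15 = 304
RR5 = 139 / 304 = 0.4572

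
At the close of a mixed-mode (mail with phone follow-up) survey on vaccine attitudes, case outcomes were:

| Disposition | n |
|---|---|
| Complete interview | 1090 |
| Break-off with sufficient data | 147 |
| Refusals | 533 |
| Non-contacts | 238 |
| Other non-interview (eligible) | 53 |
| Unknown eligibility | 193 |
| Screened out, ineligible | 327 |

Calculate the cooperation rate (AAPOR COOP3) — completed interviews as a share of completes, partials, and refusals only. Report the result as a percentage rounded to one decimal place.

Num = 1090
Base = 1090 + 147 + 533 = 1770
COOP3 = 1090 / 1770 = 0.6158

61.6%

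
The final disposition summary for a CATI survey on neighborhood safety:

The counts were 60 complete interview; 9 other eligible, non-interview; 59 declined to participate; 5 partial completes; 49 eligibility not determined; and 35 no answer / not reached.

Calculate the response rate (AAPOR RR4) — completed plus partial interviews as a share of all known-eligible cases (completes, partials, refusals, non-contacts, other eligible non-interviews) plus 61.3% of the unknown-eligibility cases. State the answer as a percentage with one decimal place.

32.8%

Numerator: 60 + 5 = 65
Known eligible: 60 + 5 + 59 + 35 + 9 = 168
Eligible share of unknowns: 0.6130 × 49 = 30.04
Denominator: 168 + 30.04 = 198.04
RR4 = 65 / 198.04 = 0.3282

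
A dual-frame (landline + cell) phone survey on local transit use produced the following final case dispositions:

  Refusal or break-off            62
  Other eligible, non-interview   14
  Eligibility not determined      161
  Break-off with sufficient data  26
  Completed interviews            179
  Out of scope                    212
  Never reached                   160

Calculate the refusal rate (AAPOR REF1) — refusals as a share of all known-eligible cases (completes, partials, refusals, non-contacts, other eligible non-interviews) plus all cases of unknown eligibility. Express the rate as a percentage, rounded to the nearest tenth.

10.3%

Top → 62
Denominator → 179 + 26 + 62 + 160 + 14 + 161 = 602
REF1 = 62 / 602 = 0.1030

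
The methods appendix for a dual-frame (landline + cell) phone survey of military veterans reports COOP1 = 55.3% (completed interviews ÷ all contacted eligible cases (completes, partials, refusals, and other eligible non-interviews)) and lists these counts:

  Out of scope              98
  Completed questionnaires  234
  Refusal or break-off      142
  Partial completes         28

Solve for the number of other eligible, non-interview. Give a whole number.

COOP1 = 234 / D = 0.553
D = 234 / 0.553 = 423.1
Remaining denominator categories sum to 404
other eligible, non-interview = 423.1 − 404 ≈ 19

19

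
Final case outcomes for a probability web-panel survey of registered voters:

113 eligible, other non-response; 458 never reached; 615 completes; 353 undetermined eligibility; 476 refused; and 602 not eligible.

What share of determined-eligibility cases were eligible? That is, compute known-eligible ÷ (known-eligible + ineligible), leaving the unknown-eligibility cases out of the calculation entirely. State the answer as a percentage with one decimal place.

Eligible (known) → 615 + 476 + 458 + 113 = 1662
e = 1662 / (1662 + 602) = 1662 / 2264 = 0.7341

73.4%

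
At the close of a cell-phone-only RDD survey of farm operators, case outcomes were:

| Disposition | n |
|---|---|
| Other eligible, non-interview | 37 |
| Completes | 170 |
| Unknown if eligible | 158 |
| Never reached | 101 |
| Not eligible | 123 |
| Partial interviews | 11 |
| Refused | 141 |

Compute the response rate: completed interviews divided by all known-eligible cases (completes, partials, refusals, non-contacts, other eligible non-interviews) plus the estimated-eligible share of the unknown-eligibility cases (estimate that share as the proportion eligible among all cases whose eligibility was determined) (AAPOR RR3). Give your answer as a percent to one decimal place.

29.1%

Numerator → 170
Known eligible → 170 + 11 + 141 + 101 + 37 = 460
e = 460 / (460 + 123) = 460 / 583 = 0.7890
Eligible share of unknowns → 0.7890 × 158 = 124.66
Denom → 460 + 124.66 = 584.66
RR3 = 170 / 584.66 = 0.2908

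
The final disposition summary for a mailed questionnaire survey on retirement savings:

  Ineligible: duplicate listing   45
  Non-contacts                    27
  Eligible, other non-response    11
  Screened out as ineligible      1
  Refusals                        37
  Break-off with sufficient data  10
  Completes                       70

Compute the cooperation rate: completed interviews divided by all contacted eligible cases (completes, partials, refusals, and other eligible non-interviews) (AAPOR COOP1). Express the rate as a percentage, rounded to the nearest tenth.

Screened out, ineligible = 1 + 45 = 46
Top = 70
Base = 70 + 10 + 37 + 11 = 128
COOP1 = 70 / 128 = 0.5469

54.7%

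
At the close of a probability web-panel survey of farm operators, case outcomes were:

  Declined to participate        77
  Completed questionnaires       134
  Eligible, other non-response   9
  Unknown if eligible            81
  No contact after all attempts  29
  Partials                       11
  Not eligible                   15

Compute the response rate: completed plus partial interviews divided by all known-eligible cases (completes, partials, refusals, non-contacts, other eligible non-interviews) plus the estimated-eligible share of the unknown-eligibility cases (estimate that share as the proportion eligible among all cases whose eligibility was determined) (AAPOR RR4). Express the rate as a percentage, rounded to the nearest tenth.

Num: 134 + 11 = 145
Eligible (known): 134 + 11 + 77 + 29 + 9 = 260
e = 260 / (260 + 15) = 260 / 275 = 0.9455
e × U: 0.9455 × 81 = 76.59
Denom: 260 + 76.59 = 336.59
RR4 = 145 / 336.59 = 0.4308

43.1%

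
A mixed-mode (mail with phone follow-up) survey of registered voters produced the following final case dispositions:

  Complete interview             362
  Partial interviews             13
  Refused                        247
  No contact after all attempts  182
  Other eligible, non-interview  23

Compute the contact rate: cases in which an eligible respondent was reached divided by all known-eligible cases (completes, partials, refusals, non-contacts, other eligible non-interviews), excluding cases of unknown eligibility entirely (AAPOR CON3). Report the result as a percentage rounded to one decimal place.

Numerator: 362 + 13 + 247 + 23 = 645
Denominator: 362 + 13 + 247 + 182 + 23 = 827
CON3 = 645 / 827 = 0.7799

78.0%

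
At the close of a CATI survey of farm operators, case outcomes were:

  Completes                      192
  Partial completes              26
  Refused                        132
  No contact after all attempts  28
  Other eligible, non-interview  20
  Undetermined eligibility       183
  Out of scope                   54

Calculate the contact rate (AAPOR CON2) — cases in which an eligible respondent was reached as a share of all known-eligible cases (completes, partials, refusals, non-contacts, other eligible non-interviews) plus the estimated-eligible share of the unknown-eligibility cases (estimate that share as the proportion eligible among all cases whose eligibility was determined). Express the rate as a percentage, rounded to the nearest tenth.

Top → 192 + 26 + 132 + 20 = 370
Eligible (known) → 192 + 26 + 132 + 28 + 20 = 398
e = 398 / (398 + 54) = 398 / 452 = 0.8805
Estimated eligible among unknowns → 0.8805 × 183 = 161.13
Denominator → 398 + 161.13 = 559.13
CON2 = 370 / 559.13 = 0.6617

66.2%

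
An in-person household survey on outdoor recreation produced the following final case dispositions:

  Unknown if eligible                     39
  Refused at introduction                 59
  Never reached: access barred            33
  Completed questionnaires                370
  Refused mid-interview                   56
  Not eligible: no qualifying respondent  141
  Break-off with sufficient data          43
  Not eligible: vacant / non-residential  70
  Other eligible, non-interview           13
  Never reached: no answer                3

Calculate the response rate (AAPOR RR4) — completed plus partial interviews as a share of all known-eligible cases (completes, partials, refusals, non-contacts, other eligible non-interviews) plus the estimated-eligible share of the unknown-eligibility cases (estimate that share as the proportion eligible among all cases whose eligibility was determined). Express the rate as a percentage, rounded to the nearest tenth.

68.2%

Refusals = 59 + 56 = 115
No answer / not reached = 3 + 33 = 36
Screened out, ineligible = 141 + 70 = 211
Num: 370 + 43 = 413
Determined eligible: 370 + 43 + 115 + 36 + 13 = 577
e = 577 / (577 + 211) = 577 / 788 = 0.7322
Estimated eligible among unknowns: 0.7322 × 39 = 28.56
Base: 577 + 28.56 = 605.56
RR4 = 413 / 605.56 = 0.6820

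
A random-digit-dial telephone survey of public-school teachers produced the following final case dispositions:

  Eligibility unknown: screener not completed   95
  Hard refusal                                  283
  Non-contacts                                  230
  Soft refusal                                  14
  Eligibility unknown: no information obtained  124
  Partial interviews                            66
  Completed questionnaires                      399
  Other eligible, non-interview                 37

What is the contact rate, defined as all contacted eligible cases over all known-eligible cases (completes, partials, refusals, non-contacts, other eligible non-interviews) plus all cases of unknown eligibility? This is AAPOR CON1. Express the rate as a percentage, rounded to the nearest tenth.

Refusal or break-off = 283 + 14 = 297
Undetermined eligibility = 95 + 124 = 219
Numerator = 399 + 66 + 297 + 37 = 799
Denom = 399 + 66 + 297 + 230 + 37 + 219 = 1248
CON1 = 799 / 1248 = 0.6402

64.0%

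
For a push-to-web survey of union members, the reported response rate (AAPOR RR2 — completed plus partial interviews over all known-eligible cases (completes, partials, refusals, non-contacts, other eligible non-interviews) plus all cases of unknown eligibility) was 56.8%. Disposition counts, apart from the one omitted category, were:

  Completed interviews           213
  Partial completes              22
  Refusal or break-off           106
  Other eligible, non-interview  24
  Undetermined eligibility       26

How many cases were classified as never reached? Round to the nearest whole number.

23

Num: 213 + 22 = 235
RR2 = 235 / D = 0.568
D = 235 / 0.568 = 413.7
Remaining denominator categories sum to 391
never reached = 413.7 − 391 ≈ 23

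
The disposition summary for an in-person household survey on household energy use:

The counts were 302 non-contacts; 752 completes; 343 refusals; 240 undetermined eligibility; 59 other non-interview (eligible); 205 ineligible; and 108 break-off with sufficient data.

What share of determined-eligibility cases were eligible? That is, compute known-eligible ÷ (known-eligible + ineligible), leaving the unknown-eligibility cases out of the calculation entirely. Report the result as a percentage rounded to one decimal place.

88.4%

Determined eligible: 752 + 108 + 343 + 302 + 59 = 1564
e = 1564 / (1564 + 205) = 1564 / 1769 = 0.8841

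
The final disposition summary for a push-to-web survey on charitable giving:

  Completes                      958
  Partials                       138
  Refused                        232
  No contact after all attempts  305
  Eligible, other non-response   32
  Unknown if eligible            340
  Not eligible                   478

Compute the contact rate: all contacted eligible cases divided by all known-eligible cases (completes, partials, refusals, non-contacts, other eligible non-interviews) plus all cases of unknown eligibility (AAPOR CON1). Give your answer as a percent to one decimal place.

67.8%

Num = 958 + 138 + 232 + 32 = 1360
Base = 958 + 138 + 232 + 305 + 32 + 340 = 2005
CON1 = 1360 / 2005 = 0.6783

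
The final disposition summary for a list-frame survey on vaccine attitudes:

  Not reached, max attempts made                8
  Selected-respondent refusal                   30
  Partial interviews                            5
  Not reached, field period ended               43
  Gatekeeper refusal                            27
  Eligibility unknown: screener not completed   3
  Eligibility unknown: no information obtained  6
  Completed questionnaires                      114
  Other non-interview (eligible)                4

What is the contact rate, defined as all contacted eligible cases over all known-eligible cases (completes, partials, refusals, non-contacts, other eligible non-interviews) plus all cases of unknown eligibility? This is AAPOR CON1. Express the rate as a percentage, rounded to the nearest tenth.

75.0%

Refused = 27 + 30 = 57
No answer / not reached = 43 + 8 = 51
Undetermined eligibility = 3 + 6 = 9
Top → 114 + 5 + 57 + 4 = 180
Denom → 114 + 5 + 57 + 51 + 4 + 9 = 240
CON1 = 180 / 240 = 0.7500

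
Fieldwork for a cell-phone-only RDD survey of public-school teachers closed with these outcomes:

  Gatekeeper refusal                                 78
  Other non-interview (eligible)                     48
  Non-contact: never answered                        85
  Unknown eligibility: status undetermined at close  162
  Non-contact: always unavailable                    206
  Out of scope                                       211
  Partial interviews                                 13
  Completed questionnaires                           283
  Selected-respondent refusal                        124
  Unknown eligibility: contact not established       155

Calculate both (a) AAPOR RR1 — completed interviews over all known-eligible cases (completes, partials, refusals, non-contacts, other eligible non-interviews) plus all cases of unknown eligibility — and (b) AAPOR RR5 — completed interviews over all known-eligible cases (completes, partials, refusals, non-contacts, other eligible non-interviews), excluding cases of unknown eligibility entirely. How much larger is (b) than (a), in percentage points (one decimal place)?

Refusal or break-off = 78 + 124 = 202
Never reached = 85 + 206 = 291
Unknown if eligible = 155 + 162 = 317
Numerator = 283
Denom = 283 + 13 + 202 + 291 + 48 + 317 = 1154
RR1 = 283 / 1154 = 0.2452
Denom = 283 + 13 + 202 + 291 + 48 = 837
RR5 = 283 / 837 = 0.3381
Difference = 33.81 − 24.52 = 9.29 percentage points

9.3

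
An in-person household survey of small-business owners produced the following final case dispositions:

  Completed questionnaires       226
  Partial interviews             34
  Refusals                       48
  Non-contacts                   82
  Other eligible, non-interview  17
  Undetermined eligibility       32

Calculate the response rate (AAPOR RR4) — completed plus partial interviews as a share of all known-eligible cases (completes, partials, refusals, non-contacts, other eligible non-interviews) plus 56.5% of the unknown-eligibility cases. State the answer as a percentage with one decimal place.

61.2%

Top → 226 + 34 = 260
Known eligible → 226 + 34 + 48 + 82 + 17 = 407
e × U → 0.5650 × 32 = 18.08
Base → 407 + 18.08 = 425.08
RR4 = 260 / 425.08 = 0.6116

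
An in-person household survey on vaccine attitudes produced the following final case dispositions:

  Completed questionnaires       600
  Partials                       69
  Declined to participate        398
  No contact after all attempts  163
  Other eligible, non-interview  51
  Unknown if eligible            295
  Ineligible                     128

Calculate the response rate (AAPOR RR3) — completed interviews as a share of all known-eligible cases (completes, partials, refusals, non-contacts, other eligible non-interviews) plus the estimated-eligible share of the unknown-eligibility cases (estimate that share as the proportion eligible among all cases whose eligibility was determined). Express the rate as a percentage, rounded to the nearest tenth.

38.7%

Top = 600
Eligible (known) = 600 + 69 + 398 + 163 + 51 = 1281
e = 1281 / (1281 + 128) = 1281 / 1409 = 0.9092
e × U = 0.9092 × 295 = 268.21
Denom = 1281 + 268.21 = 1549.21
RR3 = 600 / 1549.21 = 0.3873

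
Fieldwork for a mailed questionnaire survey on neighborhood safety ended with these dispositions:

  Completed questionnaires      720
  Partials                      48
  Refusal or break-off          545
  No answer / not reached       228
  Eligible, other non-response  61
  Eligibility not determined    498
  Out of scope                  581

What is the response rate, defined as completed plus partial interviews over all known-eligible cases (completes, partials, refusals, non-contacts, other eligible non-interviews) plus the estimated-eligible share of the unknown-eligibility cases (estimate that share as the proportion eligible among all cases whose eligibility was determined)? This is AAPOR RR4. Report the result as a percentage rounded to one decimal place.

39.0%

Top = 720 + 48 = 768
Determined eligible = 720 + 48 + 545 + 228 + 61 = 1602
e = 1602 / (1602 + 581) = 1602 / 2183 = 0.7339
Eligible share of unknowns = 0.7339 × 498 = 365.48
Denominator = 1602 + 365.48 = 1967.48
RR4 = 768 / 1967.48 = 0.3903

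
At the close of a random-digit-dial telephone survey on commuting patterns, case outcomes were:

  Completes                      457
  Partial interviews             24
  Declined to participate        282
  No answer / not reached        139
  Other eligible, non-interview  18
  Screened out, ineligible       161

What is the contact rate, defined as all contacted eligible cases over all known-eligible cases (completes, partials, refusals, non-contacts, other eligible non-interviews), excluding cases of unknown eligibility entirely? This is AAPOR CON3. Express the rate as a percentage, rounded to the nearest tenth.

Numerator → 457 + 24 + 282 + 18 = 781
Base → 457 + 24 + 282 + 139 + 18 = 920
CON3 = 781 / 920 = 0.8489

84.9%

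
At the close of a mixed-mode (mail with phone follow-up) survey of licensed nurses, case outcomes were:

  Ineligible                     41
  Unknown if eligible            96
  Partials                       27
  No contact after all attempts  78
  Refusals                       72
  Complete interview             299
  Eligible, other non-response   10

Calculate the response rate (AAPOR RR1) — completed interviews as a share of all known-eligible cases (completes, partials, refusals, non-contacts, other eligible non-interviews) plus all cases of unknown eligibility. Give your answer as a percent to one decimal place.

51.4%

Top → 299
Base → 299 + 27 + 72 + 78 + 10 + 96 = 582
RR1 = 299 / 582 = 0.5137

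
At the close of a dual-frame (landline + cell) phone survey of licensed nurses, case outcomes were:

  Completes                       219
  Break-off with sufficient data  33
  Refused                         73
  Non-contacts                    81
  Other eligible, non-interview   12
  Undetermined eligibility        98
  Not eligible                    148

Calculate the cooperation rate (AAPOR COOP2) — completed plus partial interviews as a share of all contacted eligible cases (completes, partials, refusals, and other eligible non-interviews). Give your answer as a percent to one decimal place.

74.8%

Top = 219 + 33 = 252
Denom = 219 + 33 + 73 + 12 = 337
COOP2 = 252 / 337 = 0.7478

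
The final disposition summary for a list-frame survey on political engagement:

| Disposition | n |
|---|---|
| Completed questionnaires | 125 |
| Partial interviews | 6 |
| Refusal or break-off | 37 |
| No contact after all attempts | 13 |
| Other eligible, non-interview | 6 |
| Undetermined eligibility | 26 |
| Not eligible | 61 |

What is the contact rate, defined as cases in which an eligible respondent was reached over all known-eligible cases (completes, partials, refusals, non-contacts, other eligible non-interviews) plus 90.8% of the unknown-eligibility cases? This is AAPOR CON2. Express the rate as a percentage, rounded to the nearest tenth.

Numerator: 125 + 6 + 37 + 6 = 174
Determined eligible: 125 + 6 + 37 + 13 + 6 = 187
Eligible share of unknowns: 0.9080 × 26 = 23.61
Denom: 187 + 23.61 = 210.61
CON2 = 174 / 210.61 = 0.8262

82.6%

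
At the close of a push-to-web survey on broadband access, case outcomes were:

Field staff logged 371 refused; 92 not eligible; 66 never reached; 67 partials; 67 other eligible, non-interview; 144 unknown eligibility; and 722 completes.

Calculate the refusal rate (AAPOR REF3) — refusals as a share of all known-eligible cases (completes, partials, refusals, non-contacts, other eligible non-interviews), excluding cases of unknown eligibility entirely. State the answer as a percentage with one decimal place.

28.7%

Numerator = 371
Denominator = 722 + 67 + 371 + 66 + 67 = 1293
REF3 = 371 / 1293 = 0.2869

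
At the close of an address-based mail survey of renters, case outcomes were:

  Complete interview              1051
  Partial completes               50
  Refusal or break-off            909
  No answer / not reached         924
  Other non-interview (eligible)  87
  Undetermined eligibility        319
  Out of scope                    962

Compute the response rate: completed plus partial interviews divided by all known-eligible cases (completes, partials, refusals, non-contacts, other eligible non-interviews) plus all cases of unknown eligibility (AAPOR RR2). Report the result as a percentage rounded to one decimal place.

Top → 1051 + 50 = 1101
Denominator → 1051 + 50 + 909 + 924 + 87 + 319 = 3340
RR2 = 1101 / 3340 = 0.3296

33.0%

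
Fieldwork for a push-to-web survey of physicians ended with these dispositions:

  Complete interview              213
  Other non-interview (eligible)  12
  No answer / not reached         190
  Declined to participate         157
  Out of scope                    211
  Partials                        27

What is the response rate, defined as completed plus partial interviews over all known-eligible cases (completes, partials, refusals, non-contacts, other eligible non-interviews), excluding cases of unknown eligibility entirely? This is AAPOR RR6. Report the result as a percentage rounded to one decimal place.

Num = 213 + 27 = 240
Denominator = 213 + 27 + 157 + 190 + 12 = 599
RR6 = 240 / 599 = 0.4007

40.1%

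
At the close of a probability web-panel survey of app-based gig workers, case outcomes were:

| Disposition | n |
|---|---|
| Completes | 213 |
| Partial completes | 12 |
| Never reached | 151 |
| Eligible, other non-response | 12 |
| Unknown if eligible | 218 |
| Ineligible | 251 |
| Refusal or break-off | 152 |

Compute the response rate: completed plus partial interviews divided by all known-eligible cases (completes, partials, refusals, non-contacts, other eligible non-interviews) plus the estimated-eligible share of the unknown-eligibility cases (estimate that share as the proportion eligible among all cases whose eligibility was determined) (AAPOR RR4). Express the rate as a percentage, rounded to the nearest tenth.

Num: 213 + 12 = 225
Determined eligible: 213 + 12 + 152 + 151 + 12 = 540
e = 540 / (540 + 251) = 540 / 791 = 0.6827
e × U: 0.6827 × 218 = 148.83
Denom: 540 + 148.83 = 688.83
RR4 = 225 / 688.83 = 0.3266

32.7%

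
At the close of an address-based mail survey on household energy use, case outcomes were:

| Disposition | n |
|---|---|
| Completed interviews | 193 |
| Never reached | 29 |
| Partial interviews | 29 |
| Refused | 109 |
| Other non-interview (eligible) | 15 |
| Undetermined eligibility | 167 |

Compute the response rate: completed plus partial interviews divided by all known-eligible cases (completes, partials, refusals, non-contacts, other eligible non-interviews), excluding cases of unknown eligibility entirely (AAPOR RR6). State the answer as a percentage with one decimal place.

59.2%

Num: 193 + 29 = 222
Denominator: 193 + 29 + 109 + 29 + 15 = 375
RR6 = 222 / 375 = 0.5920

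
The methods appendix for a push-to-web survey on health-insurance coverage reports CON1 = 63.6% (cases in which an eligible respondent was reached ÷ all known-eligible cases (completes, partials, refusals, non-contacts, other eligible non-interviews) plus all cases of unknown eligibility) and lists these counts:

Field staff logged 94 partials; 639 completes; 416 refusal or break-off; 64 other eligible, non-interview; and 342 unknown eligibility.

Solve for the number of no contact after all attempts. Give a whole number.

352

Num = 639 + 94 + 416 + 64 = 1213
CON1 = 1213 / D = 0.636
D = 1213 / 0.636 = 1907.2
Rest of base = 1555
no contact after all attempts = 1907.2 − 1555 ≈ 352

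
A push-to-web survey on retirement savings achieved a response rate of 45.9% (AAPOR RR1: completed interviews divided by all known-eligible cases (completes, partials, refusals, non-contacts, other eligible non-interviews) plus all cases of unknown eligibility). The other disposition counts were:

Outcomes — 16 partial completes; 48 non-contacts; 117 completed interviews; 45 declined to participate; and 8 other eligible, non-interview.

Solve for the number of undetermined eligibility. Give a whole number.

21

RR1 = 117 / D = 0.459
D = 117 / 0.459 = 254.9
Rest of base = 234
undetermined eligibility = 254.9 − 234 ≈ 21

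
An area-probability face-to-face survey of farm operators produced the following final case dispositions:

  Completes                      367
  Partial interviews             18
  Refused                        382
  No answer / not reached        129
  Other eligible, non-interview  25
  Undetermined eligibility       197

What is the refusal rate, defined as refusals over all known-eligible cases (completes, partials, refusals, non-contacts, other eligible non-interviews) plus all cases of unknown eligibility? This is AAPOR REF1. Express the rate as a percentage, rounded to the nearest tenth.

34.2%

Top: 382
Base: 367 + 18 + 382 + 129 + 25 + 197 = 1118
REF1 = 382 / 1118 = 0.3417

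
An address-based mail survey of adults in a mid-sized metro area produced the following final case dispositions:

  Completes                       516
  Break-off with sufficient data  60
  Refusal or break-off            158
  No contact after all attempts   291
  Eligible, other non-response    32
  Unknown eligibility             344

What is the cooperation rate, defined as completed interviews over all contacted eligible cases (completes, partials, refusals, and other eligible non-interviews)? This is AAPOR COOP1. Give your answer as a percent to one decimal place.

67.4%

Numerator: 516
Base: 516 + 60 + 158 + 32 = 766
COOP1 = 516 / 766 = 0.6736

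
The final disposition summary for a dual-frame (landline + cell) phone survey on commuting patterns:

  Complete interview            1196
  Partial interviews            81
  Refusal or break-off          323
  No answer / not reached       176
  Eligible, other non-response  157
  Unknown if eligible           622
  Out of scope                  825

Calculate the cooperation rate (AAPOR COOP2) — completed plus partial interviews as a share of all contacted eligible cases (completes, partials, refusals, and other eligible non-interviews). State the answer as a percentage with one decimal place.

72.7%

Num: 1196 + 81 = 1277
Base: 1196 + 81 + 323 + 157 = 1757
COOP2 = 1277 / 1757 = 0.7268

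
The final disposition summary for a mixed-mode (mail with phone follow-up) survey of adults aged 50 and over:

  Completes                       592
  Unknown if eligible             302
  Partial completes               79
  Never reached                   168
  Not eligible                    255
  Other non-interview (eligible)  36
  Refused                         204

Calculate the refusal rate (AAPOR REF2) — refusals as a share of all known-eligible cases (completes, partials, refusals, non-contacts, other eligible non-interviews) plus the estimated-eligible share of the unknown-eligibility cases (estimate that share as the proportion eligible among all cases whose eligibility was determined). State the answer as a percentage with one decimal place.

Num: 204
Eligible (known): 592 + 79 + 204 + 168 + 36 = 1079
e = 1079 / (1079 + 255) = 1079 / 1334 = 0.8088
e × U: 0.8088 × 302 = 244.26
Denominator: 1079 + 244.26 = 1323.26
REF2 = 204 / 1323.26 = 0.1542

15.4%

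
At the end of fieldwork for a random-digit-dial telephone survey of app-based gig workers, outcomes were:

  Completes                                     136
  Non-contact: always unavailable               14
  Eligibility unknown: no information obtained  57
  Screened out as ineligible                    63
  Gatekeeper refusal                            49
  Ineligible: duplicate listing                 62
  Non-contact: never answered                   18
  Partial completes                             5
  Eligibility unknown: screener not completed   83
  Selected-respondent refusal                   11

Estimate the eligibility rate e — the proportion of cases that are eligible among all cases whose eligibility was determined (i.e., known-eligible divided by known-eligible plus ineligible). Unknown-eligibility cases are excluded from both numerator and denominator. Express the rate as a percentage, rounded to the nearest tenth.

65.1%

Declined to participate = 49 + 11 = 60
No contact after all attempts = 18 + 14 = 32
Eligibility not determined = 83 + 57 = 140
Not eligible = 63 + 62 = 125
Known eligible → 136 + 5 + 60 + 32 = 233
e = 233 / (233 + 125) = 233 / 358 = 0.6508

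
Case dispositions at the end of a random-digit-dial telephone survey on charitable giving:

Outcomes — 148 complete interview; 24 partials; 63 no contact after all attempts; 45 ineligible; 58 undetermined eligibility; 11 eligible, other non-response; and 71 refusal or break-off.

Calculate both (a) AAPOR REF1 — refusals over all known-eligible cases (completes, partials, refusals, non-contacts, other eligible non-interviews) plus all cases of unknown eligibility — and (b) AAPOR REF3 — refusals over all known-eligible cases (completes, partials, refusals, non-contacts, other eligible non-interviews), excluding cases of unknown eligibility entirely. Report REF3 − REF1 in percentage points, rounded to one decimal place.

3.5

Numerator → 71
Denom → 148 + 24 + 71 + 63 + 11 + 58 = 375
REF1 = 71 / 375 = 0.1893
Denom → 148 + 24 + 71 + 63 + 11 = 317
REF3 = 71 / 317 = 0.2240
Difference = 22.40 − 18.93 = 3.47 percentage points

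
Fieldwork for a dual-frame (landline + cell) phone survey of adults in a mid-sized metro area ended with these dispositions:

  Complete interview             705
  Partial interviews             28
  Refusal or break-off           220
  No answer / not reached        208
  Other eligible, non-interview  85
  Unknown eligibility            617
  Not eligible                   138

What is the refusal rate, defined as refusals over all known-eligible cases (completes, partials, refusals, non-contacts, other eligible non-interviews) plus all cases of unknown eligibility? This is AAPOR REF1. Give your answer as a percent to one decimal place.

Numerator: 220
Denom: 705 + 28 + 220 + 208 + 85 + 617 = 1863
REF1 = 220 / 1863 = 0.1181

11.8%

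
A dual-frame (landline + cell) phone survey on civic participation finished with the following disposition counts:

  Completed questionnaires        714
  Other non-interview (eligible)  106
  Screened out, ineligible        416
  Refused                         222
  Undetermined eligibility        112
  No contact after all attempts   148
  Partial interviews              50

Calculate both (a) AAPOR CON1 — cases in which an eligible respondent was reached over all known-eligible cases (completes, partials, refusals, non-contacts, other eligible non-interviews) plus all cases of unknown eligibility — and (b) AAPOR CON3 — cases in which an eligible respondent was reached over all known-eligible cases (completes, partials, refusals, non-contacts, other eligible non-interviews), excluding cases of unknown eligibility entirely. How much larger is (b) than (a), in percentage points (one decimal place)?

Num: 714 + 50 + 222 + 106 = 1092
Denom: 714 + 50 + 222 + 148 + 106 + 112 = 1352
CON1 = 1092 / 1352 = 0.8077
Denom: 714 + 50 + 222 + 148 + 106 = 1240
CON3 = 1092 / 1240 = 0.8806
Difference = 88.06 − 80.77 = 7.29 percentage points

7.3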